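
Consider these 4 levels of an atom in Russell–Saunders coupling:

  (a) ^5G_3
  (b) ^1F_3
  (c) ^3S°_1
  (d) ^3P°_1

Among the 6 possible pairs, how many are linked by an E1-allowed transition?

0

(a)–(b): forbidden (parity, ΔS).
(a)–(c): forbidden (ΔS, ΔL, ΔJ).
(a)–(d): forbidden (ΔS, ΔL, ΔJ).
(b)–(c): forbidden (ΔS, ΔL, ΔJ).
(b)–(d): forbidden (ΔS, ΔL, ΔJ).
(c)–(d): forbidden (parity).
Allowed pairs: 0 of 6.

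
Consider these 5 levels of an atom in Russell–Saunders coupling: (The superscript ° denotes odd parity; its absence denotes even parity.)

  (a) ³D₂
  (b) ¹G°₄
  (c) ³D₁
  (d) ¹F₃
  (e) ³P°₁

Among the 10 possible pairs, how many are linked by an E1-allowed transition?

(a)–(b): forbidden (ΔS, ΔL, ΔJ).
(a)–(c): forbidden (parity).
(a)–(d): forbidden (parity, ΔS).
(a)–(e): allowed.
(b)–(c): forbidden (ΔS, ΔL, ΔJ).
(b)–(d): allowed.
(b)–(e): forbidden (parity, ΔS, ΔL, ΔJ).
(c)–(d): forbidden (parity, ΔS, ΔJ).
(c)–(e): allowed.
(d)–(e): forbidden (ΔS, ΔL, ΔJ).
Allowed pairs: 3 of 10.

3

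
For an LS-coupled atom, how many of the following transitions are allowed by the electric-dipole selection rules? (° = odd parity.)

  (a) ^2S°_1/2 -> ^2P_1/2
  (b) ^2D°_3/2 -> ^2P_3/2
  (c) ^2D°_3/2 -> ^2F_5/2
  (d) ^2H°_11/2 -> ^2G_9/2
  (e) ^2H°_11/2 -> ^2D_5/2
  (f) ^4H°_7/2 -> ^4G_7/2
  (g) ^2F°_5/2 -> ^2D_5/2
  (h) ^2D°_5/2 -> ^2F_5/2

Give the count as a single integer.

(a) allowed
(b) allowed
(c) allowed
(d) allowed
(e) forbidden (ΔL, ΔJ fail)
(f) allowed
(g) allowed
(h) allowed
Total allowed: 7 of 8.

7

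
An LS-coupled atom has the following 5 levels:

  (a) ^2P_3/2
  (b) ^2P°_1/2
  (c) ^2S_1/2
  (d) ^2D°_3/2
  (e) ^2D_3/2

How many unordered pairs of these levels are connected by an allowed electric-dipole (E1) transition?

5

(a)–(b): allowed.
(a)–(c): forbidden (parity).
(a)–(d): allowed.
(a)–(e): forbidden (parity).
(b)–(c): allowed.
(b)–(d): forbidden (parity).
(b)–(e): allowed.
(c)–(d): forbidden (ΔL).
(c)–(e): forbidden (parity, ΔL).
(d)–(e): allowed.
Allowed pairs: 5 of 10.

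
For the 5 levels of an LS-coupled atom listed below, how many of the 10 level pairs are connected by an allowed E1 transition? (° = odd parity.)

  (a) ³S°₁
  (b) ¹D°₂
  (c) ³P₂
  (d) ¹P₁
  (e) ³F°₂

(a)–(b): forbidden (parity, ΔS, ΔL).
(a)–(c): allowed.
(a)–(d): forbidden (ΔS).
(a)–(e): forbidden (parity, ΔL).
(b)–(c): forbidden (ΔS).
(b)–(d): allowed.
(b)–(e): forbidden (parity, ΔS).
(c)–(d): forbidden (parity, ΔS).
(c)–(e): forbidden (ΔL).
(d)–(e): forbidden (ΔS, ΔL).
Allowed pairs: 2 of 10.

2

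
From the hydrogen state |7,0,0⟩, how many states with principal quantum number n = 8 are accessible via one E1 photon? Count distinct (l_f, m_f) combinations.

E1 requires Δl = ±1, so l_f ∈ {-1, 1}; with 0 ≤ l_f ≤ n_f−1 = 7, the allowed l_f values are {1}.
For l_f = 1: m_f ∈ {m_i−1, m_i, m_i+1} ∩ [−1, 1] = {-1, 0, 1} → 3 states.
Total: 3.

3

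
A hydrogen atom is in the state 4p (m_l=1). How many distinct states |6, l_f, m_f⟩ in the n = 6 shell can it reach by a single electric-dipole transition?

E1 requires Δl = ±1, so l_f ∈ {0, 2}; with 0 ≤ l_f ≤ n_f−1 = 5, the allowed l_f values are {0, 2}.
For l_f = 0: m_f ∈ {m_i−1, m_i, m_i+1} ∩ [−0, 0] = {0} → 1 state.
For l_f = 2: m_f ∈ {m_i−1, m_i, m_i+1} ∩ [−2, 2] = {0, 1, 2} → 3 states.
Total: 4.

4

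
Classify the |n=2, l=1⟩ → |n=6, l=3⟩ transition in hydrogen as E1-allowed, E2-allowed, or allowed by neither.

Δl = 3 − 1 = +2; l_i + l_f = 4.
E1 (Δl = ±1): not satisfied.
E2 (Δl = 0,±2, l_i+l_f ≥ 2): satisfied.

E2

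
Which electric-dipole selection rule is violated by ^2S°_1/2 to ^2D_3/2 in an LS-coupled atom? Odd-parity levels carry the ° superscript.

the ΔL = 0, ±1 rule

Parity must change: odd → even — ok.
ΔS = 0: S: 1/2 → 1/2 — ok.
ΔL = 0, ±1 (not L=0↔0): L: 0 → 2, ΔL = +2 — fails.
ΔJ = 0, ±1 (not J=0↔0): J: 1/2 → 3/2, ΔJ = +1 — ok.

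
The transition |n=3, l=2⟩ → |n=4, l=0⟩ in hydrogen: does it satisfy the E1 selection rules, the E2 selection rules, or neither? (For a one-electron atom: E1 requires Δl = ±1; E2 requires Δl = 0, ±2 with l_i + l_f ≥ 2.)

E2

Δl = 0 − 2 = -2; l_i + l_f = 2.
E1 (Δl = ±1): not satisfied.
E2 (Δl = 0,±2, l_i+l_f ≥ 2): satisfied.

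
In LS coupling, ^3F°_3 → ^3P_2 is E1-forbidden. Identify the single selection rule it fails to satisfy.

Initial level: S=1, L=3, J=3, parity odd. Final level: S=1, L=1, J=2, parity even.
ΔS = 0: S: 1 → 1 — ✓.
ΔL = 0, ±1 (not L=0↔0): L: 3 → 1, ΔL = -2 — ✗.
Parity must change: odd → even — ✓.
ΔJ = 0, ±1 (not J=0↔0): J: 3 → 2, ΔJ = -1 — ✓.

the ΔL = 0, ±1 rule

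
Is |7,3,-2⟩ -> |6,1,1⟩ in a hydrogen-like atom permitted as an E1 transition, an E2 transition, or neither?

neither

Δl = 1 − 3 = -2; l_i + l_f = 4.
Δm_l = +3.
E1 (Δl = ±1, |Δm_l| ≤ 1): not satisfied.
E2 (Δl = 0,±2, l_i+l_f ≥ 2, |Δm_l| ≤ 2): not satisfied.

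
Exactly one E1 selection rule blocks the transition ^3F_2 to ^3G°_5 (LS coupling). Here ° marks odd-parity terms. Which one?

the ΔJ = 0, ±1 rule

Parity must change: even → odd — satisfied.
ΔS = 0: S: 1 → 1 — satisfied.
ΔL = 0, ±1 (not L=0↔0): L: 3 → 4, ΔL = +1 — satisfied.
ΔJ = 0, ±1 (not J=0↔0): J: 2 → 5, ΔJ = +3 — violated.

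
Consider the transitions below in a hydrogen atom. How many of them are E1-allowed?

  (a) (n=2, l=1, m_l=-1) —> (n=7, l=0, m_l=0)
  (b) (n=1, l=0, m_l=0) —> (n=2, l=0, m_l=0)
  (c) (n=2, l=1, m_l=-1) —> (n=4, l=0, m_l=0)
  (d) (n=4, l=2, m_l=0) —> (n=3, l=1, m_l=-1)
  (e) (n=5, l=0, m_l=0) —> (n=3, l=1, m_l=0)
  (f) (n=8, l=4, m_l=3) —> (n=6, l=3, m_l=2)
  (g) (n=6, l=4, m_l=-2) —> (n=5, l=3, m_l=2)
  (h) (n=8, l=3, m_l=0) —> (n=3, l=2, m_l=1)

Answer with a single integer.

(a) allowed
(b) forbidden — Δl = +0 (E1 requires Δl = ±1)
(c) allowed
(d) allowed
(e) allowed
(f) allowed
(g) forbidden — Δm_l = +4 (E1 requires Δm_l = 0, ±1)
(h) allowed
Total allowed: 6 of 8.

6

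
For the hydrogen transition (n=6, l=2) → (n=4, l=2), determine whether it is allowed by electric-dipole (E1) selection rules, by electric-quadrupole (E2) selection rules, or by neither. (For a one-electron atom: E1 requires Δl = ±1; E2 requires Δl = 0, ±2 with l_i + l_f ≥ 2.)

E2

Δl = 2 − 2 = +0; l_i + l_f = 4.
E1 (Δl = ±1): not satisfied.
E2 (Δl = 0,±2, l_i+l_f ≥ 2): satisfied.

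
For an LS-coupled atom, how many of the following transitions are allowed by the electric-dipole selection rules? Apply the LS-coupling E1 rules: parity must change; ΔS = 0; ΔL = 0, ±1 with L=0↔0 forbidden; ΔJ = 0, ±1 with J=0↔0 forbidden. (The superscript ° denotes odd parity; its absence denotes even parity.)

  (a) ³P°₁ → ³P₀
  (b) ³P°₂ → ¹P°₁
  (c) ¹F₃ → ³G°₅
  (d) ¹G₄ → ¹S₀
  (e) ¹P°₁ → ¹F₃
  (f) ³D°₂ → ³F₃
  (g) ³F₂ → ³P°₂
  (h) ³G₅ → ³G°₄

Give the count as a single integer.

3

(a) allowed
(b) forbidden (parity, ΔS fail)
(c) forbidden (ΔS, ΔJ fail)
(d) forbidden (parity, ΔL, ΔJ fail)
(e) forbidden (ΔL, ΔJ fail)
(f) allowed
(g) forbidden (ΔL fails)
(h) allowed
Total allowed: 3 of 8.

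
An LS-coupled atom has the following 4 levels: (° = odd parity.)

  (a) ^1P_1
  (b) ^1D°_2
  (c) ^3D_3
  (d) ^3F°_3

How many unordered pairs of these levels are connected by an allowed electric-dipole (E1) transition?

(a)–(b): allowed.
(a)–(c): forbidden (parity, ΔS, ΔJ).
(a)–(d): forbidden (ΔS, ΔL, ΔJ).
(b)–(c): forbidden (ΔS).
(b)–(d): forbidden (parity, ΔS).
(c)–(d): allowed.
Allowed pairs: 2 of 6.

2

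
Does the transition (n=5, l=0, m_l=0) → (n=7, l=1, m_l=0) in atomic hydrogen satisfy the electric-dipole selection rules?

allowed

l: 0 → 1 (Δl = +1). Δl = ±1 passes.
Δm_l = 0 − (0) = +0. E1 requires Δm_l = 0, ±1: passes.
All E1 selection rules are satisfied.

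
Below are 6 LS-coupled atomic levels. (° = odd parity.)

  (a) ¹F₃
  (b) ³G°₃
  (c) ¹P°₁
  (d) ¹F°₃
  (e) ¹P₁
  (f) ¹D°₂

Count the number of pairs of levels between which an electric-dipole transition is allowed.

(a)–(b): forbidden (ΔS).
(a)–(c): forbidden (ΔL, ΔJ).
(a)–(d): allowed.
(a)–(e): forbidden (parity, ΔL, ΔJ).
(a)–(f): allowed.
(b)–(c): forbidden (parity, ΔS, ΔL, ΔJ).
(b)–(d): forbidden (parity, ΔS).
(b)–(e): forbidden (ΔS, ΔL, ΔJ).
(b)–(f): forbidden (parity, ΔS, ΔL).
(c)–(d): forbidden (parity, ΔL, ΔJ).
(c)–(e): allowed.
(c)–(f): forbidden (parity).
(d)–(e): forbidden (ΔL, ΔJ).
(d)–(f): forbidden (parity).
(e)–(f): allowed.
Allowed pairs: 4 of 15.

4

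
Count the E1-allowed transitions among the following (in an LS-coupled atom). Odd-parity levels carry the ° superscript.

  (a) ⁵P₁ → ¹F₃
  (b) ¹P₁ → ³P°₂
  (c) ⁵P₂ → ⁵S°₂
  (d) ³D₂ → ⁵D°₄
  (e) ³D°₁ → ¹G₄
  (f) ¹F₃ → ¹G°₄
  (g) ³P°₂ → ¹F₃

(a) forbidden (parity, ΔS, ΔL, ΔJ fail)
(b) forbidden (ΔS fails)
(c) allowed
(d) forbidden (ΔS, ΔJ fail)
(e) forbidden (ΔS, ΔL, ΔJ fail)
(f) allowed
(g) forbidden (ΔS, ΔL fail)
Total allowed: 2 of 7.

2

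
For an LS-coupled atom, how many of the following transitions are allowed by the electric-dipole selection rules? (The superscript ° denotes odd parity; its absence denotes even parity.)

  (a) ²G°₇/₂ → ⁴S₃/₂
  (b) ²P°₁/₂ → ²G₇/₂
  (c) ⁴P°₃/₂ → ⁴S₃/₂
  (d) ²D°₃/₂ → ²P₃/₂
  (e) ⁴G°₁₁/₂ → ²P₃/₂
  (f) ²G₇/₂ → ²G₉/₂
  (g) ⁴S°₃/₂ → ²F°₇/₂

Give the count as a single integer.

(a) forbidden (ΔS, ΔL, ΔJ fail)
(b) forbidden (ΔL, ΔJ fail)
(c) allowed
(d) allowed
(e) forbidden (ΔS, ΔL, ΔJ fail)
(f) forbidden (parity fails)
(g) forbidden (parity, ΔS, ΔL, ΔJ fail)
Total allowed: 2 of 7.

2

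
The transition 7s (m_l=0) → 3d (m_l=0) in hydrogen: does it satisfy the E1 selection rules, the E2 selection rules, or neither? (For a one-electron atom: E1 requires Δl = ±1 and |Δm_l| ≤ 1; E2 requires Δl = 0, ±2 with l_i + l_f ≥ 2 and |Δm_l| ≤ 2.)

E2

Δl = 2 − 0 = +2; l_i + l_f = 2.
Δm_l = +0.
E1 (Δl = ±1, |Δm_l| ≤ 1): not satisfied.
E2 (Δl = 0,±2, l_i+l_f ≥ 2, |Δm_l| ≤ 2): satisfied.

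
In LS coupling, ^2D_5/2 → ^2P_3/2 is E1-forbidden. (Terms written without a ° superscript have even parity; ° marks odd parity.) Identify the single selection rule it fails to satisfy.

parity

Reading off the term symbols: S 1/2→1/2, L 2→1, J 5/2→3/2, parity even→even.
Parity must change: even → even — fails.
ΔS = 0: S: 1/2 → 1/2 — ok.
ΔL = 0, ±1 (not L=0↔0): L: 2 → 1, ΔL = -1 — ok.
ΔJ = 0, ±1 (not J=0↔0): J: 5/2 → 3/2, ΔJ = -1 — ok.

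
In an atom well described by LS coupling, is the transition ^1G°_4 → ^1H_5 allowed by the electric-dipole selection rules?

allowed

Parity must change: odd → even — ✓.
ΔS = 0: S: 0 → 0 — ✓.
ΔL = 0, ±1 (not L=0↔0): L: 4 → 5, ΔL = +1 — ✓.
ΔJ = 0, ±1 (not J=0↔0): J: 4 → 5, ΔJ = +1 — ✓.
All four E1 rules are satisfied.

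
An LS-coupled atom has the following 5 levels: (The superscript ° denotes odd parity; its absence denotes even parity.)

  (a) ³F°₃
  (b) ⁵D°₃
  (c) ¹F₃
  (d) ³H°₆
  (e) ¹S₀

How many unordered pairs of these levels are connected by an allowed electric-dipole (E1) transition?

(a)–(b): forbidden (parity, ΔS).
(a)–(c): forbidden (ΔS).
(a)–(d): forbidden (parity, ΔL, ΔJ).
(a)–(e): forbidden (ΔS, ΔL, ΔJ).
(b)–(c): forbidden (ΔS).
(b)–(d): forbidden (parity, ΔS, ΔL, ΔJ).
(b)–(e): forbidden (ΔS, ΔL, ΔJ).
(c)–(d): forbidden (ΔS, ΔL, ΔJ).
(c)–(e): forbidden (parity, ΔL, ΔJ).
(d)–(e): forbidden (ΔS, ΔL, ΔJ).
Allowed pairs: 0 of 10.

0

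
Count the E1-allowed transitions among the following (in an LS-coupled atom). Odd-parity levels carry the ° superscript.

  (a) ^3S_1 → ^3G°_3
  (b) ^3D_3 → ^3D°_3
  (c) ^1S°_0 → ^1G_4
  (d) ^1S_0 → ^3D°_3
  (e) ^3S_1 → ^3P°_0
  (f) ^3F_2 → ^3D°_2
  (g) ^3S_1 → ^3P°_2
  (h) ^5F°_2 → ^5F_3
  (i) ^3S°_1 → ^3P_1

(a) forbidden (ΔL, ΔJ fail)
(b) allowed
(c) forbidden (ΔL, ΔJ fail)
(d) forbidden (ΔS, ΔL, ΔJ fail)
(e) allowed
(f) allowed
(g) allowed
(h) allowed
(i) allowed
Total allowed: 6 of 9.

6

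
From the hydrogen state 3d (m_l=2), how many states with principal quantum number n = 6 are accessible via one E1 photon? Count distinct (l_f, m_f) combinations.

4

E1 requires Δl = ±1, so l_f ∈ {1, 3}; with 0 ≤ l_f ≤ n_f−1 = 5, the allowed l_f values are {1, 3}.
For l_f = 1: m_f ∈ {m_i−1, m_i, m_i+1} ∩ [−1, 1] = {1} → 1 state.
For l_f = 3: m_f ∈ {m_i−1, m_i, m_i+1} ∩ [−3, 3] = {1, 2, 3} → 3 states.
Total: 4.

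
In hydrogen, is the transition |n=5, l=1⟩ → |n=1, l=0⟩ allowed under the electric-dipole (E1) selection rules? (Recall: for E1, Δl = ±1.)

allowed

Initial l = 1, final l = 0, so Δl = -1. E1 requires Δl = ±1: satisfied.
All E1 selection rules are satisfied.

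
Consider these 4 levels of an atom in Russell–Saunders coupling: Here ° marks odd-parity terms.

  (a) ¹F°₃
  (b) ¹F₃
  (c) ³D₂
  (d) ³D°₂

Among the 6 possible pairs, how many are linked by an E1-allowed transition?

2

(a)–(b): allowed.
(a)–(c): forbidden (ΔS).
(a)–(d): forbidden (parity, ΔS).
(b)–(c): forbidden (parity, ΔS).
(b)–(d): forbidden (ΔS).
(c)–(d): allowed.
Allowed pairs: 2 of 6.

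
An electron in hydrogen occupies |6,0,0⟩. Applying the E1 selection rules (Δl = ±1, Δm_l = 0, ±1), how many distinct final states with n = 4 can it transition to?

3

E1 requires Δl = ±1, so l_f ∈ {-1, 1}; with 0 ≤ l_f ≤ n_f−1 = 3, the allowed l_f values are {1}.
For l_f = 1: m_f ∈ {m_i−1, m_i, m_i+1} ∩ [−1, 1] = {-1, 0, 1} → 3 states.
Total: 3.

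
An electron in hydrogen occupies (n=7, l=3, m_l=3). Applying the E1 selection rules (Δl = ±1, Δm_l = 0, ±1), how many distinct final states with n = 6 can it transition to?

E1 requires Δl = ±1, so l_f ∈ {2, 4}; with 0 ≤ l_f ≤ n_f−1 = 5, the allowed l_f values are {2, 4}.
For l_f = 2: m_f ∈ {m_i−1, m_i, m_i+1} ∩ [−2, 2] = {2} → 1 state.
For l_f = 4: m_f ∈ {m_i−1, m_i, m_i+1} ∩ [−4, 4] = {2, 3, 4} → 3 states.
Total: 4.

4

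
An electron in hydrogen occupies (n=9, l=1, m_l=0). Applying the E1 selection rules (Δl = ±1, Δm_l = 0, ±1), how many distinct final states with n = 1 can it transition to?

1

E1 requires Δl = ±1, so l_f ∈ {0, 2}; with 0 ≤ l_f ≤ n_f−1 = 0, the allowed l_f values are {0}.
For l_f = 0: m_f ∈ {m_i−1, m_i, m_i+1} ∩ [−0, 0] = {0} → 1 state.
Total: 1.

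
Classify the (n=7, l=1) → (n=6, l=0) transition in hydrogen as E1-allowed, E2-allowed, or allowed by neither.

E1

Δl = 0 − 1 = -1; l_i + l_f = 1.
E1 (Δl = ±1): satisfied.
E2 (Δl = 0,±2, l_i+l_f ≥ 2): not satisfied.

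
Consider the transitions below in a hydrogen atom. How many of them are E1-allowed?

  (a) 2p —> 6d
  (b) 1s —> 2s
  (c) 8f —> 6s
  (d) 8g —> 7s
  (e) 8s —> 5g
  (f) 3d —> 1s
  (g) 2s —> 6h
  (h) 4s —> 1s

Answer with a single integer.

1

(a) allowed
(b) forbidden — Δl = +0 (E1 requires Δl = ±1)
(c) forbidden — Δl = -3 (E1 requires Δl = ±1)
(d) forbidden — Δl = -4 (E1 requires Δl = ±1)
(e) forbidden — Δl = +4 (E1 requires Δl = ±1)
(f) forbidden — Δl = -2 (E1 requires Δl = ±1)
(g) forbidden — Δl = +5 (E1 requires Δl = ±1)
(h) forbidden — Δl = +0 (E1 requires Δl = ±1)
Total allowed: 1 of 8.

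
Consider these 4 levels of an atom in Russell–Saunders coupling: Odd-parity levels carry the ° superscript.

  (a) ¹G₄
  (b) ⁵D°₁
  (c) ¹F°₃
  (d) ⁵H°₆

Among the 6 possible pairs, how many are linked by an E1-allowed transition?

(a)–(b): forbidden (ΔS, ΔL, ΔJ).
(a)–(c): allowed.
(a)–(d): forbidden (ΔS, ΔJ).
(b)–(c): forbidden (parity, ΔS, ΔJ).
(b)–(d): forbidden (parity, ΔL, ΔJ).
(c)–(d): forbidden (parity, ΔS, ΔL, ΔJ).
Allowed pairs: 1 of 6.

1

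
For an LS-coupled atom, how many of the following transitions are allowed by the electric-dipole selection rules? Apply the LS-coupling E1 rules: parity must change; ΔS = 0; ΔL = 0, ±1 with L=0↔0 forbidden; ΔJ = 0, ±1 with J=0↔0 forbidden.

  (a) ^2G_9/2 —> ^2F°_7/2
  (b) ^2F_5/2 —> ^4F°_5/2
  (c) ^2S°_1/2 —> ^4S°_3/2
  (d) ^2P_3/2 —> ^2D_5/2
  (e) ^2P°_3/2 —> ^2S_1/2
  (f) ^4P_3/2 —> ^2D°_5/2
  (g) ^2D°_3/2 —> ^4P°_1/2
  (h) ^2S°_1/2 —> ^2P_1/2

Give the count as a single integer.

3

(a) allowed
(b) forbidden (ΔS fails)
(c) forbidden (parity, ΔS, ΔL fail)
(d) forbidden (parity fails)
(e) allowed
(f) forbidden (ΔS fails)
(g) forbidden (parity, ΔS fail)
(h) allowed
Total allowed: 3 of 8.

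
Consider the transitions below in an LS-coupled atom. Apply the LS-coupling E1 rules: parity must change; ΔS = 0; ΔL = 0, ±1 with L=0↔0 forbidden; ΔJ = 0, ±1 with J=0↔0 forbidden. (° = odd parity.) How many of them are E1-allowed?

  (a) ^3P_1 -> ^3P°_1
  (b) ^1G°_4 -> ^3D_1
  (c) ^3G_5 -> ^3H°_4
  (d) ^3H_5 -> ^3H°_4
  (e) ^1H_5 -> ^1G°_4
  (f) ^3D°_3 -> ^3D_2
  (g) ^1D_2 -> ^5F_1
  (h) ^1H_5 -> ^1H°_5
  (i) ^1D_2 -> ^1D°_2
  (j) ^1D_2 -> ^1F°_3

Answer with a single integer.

8

(a) allowed
(b) forbidden (ΔS, ΔL, ΔJ fail)
(c) allowed
(d) allowed
(e) allowed
(f) allowed
(g) forbidden (parity, ΔS fail)
(h) allowed
(i) allowed
(j) allowed
Total allowed: 8 of 10.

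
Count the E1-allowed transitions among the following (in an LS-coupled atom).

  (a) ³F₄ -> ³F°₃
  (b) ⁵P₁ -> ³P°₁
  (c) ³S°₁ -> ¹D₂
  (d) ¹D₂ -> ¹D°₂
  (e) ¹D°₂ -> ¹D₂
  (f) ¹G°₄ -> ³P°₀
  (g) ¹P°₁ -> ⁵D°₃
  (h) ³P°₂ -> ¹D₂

(a) allowed
(b) forbidden (ΔS fails)
(c) forbidden (ΔS, ΔL fail)
(d) allowed
(e) allowed
(f) forbidden (parity, ΔS, ΔL, ΔJ fail)
(g) forbidden (parity, ΔS, ΔJ fail)
(h) forbidden (ΔS fails)
Total allowed: 3 of 8.

3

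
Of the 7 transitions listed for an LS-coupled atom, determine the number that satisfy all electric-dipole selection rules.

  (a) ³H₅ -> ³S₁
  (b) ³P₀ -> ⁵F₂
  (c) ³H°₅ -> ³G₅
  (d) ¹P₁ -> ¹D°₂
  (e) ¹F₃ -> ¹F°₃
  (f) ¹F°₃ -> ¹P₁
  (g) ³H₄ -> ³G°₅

(a) forbidden (parity, ΔL, ΔJ fail)
(b) forbidden (parity, ΔS, ΔL, ΔJ fail)
(c) allowed
(d) allowed
(e) allowed
(f) forbidden (ΔL, ΔJ fail)
(g) allowed
Total allowed: 4 of 7.

4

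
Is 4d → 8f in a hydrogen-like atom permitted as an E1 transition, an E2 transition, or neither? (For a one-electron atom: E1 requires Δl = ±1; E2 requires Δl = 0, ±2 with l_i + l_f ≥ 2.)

E1

Δl = 3 − 2 = +1; l_i + l_f = 5.
E1 (Δl = ±1): satisfied.
E2 (Δl = 0,±2, l_i+l_f ≥ 2): not satisfied.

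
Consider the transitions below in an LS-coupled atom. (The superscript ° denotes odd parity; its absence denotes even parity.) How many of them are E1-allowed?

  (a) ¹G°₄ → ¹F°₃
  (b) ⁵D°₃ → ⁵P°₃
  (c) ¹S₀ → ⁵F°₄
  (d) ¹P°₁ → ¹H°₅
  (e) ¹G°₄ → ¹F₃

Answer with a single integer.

1

(a) forbidden (parity fails)
(b) forbidden (parity fails)
(c) forbidden (ΔS, ΔL, ΔJ fail)
(d) forbidden (parity, ΔL, ΔJ fail)
(e) allowed
Total allowed: 1 of 5.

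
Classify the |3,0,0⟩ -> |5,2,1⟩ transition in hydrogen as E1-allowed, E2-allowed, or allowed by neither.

E2

Δl = 2 − 0 = +2; l_i + l_f = 2.
Δm_l = +1.
E1 (Δl = ±1, |Δm_l| ≤ 1): not satisfied.
E2 (Δl = 0,±2, l_i+l_f ≥ 2, |Δm_l| ≤ 2): satisfied.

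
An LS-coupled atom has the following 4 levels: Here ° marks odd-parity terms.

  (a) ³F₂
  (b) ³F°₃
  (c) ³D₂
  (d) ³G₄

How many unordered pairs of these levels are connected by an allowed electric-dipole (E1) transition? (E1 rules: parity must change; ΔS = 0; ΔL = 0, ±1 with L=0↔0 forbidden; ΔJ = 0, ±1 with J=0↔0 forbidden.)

(a)–(b): allowed.
(a)–(c): forbidden (parity).
(a)–(d): forbidden (parity, ΔJ).
(b)–(c): allowed.
(b)–(d): allowed.
(c)–(d): forbidden (parity, ΔL, ΔJ).
Allowed pairs: 3 of 6.

3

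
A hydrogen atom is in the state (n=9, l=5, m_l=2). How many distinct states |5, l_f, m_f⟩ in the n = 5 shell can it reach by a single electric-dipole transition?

3

E1 requires Δl = ±1, so l_f ∈ {4, 6}; with 0 ≤ l_f ≤ n_f−1 = 4, the allowed l_f values are {4}.
For l_f = 4: m_f ∈ {m_i−1, m_i, m_i+1} ∩ [−4, 4] = {1, 2, 3} → 3 states.
Total: 3.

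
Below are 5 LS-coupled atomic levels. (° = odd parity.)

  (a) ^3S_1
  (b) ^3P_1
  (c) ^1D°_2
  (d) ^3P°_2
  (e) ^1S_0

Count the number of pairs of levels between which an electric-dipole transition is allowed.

2

(a)–(b): forbidden (parity).
(a)–(c): forbidden (ΔS, ΔL).
(a)–(d): allowed.
(a)–(e): forbidden (parity, ΔS, ΔL).
(b)–(c): forbidden (ΔS).
(b)–(d): allowed.
(b)–(e): forbidden (parity, ΔS).
(c)–(d): forbidden (parity, ΔS).
(c)–(e): forbidden (ΔL, ΔJ).
(d)–(e): forbidden (ΔS, ΔJ).
Allowed pairs: 2 of 10.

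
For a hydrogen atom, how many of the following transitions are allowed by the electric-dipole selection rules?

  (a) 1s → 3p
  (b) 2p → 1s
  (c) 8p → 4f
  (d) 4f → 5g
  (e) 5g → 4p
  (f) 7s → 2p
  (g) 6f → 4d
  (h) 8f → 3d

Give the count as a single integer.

(a) allowed
(b) allowed
(c) forbidden — Δl = +2 (E1 requires Δl = ±1)
(d) allowed
(e) forbidden — Δl = -3 (E1 requires Δl = ±1)
(f) allowed
(g) allowed
(h) allowed
Total allowed: 6 of 8.

6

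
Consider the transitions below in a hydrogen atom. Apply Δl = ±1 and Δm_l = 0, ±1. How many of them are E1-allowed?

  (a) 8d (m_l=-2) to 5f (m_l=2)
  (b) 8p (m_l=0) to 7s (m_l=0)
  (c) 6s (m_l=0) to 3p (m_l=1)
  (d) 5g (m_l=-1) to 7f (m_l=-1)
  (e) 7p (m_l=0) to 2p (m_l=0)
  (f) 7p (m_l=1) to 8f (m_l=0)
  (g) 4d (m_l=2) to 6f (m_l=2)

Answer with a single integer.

4

(a) forbidden — Δm_l = +4 (E1 requires Δm_l = 0, ±1)
(b) allowed
(c) allowed
(d) allowed
(e) forbidden — Δl = +0 (E1 requires Δl = ±1)
(f) forbidden — Δl = +2 (E1 requires Δl = ±1)
(g) allowed
Total allowed: 4 of 7.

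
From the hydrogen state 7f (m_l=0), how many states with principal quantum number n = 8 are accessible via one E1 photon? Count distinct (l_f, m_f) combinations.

E1 requires Δl = ±1, so l_f ∈ {2, 4}; with 0 ≤ l_f ≤ n_f−1 = 7, the allowed l_f values are {2, 4}.
For l_f = 2: m_f ∈ {m_i−1, m_i, m_i+1} ∩ [−2, 2] = {-1, 0, 1} → 3 states.
For l_f = 4: m_f ∈ {m_i−1, m_i, m_i+1} ∩ [−4, 4] = {-1, 0, 1} → 3 states.
Total: 6.

6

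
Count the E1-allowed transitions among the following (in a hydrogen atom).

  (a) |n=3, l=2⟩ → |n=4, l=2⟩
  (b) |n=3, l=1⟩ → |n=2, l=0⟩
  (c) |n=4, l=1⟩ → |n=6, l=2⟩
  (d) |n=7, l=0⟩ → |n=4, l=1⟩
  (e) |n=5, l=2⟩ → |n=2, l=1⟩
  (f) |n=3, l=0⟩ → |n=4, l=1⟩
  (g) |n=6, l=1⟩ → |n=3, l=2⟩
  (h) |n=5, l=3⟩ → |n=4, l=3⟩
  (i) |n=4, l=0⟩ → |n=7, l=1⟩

7

(a) forbidden — Δl = +0 (E1 requires Δl = ±1)
(b) allowed
(c) allowed
(d) allowed
(e) allowed
(f) allowed
(g) allowed
(h) forbidden — Δl = +0 (E1 requires Δl = ±1)
(i) allowed
Total allowed: 7 of 9.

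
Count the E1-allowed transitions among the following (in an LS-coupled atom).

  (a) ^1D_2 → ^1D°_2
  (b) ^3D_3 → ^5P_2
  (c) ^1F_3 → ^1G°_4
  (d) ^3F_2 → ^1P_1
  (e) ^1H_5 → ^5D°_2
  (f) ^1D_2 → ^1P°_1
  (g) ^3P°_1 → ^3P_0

4

(a) allowed
(b) forbidden (parity, ΔS fail)
(c) allowed
(d) forbidden (parity, ΔS, ΔL fail)
(e) forbidden (ΔS, ΔL, ΔJ fail)
(f) allowed
(g) allowed
Total allowed: 4 of 7.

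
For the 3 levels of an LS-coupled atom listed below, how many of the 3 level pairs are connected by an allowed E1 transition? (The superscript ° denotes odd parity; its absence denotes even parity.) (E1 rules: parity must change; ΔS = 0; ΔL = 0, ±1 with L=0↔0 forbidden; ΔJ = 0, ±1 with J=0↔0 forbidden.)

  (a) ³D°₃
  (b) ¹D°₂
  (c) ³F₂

(a)–(b): forbidden (parity, ΔS).
(a)–(c): allowed.
(b)–(c): forbidden (ΔS).
Allowed pairs: 1 of 3.

1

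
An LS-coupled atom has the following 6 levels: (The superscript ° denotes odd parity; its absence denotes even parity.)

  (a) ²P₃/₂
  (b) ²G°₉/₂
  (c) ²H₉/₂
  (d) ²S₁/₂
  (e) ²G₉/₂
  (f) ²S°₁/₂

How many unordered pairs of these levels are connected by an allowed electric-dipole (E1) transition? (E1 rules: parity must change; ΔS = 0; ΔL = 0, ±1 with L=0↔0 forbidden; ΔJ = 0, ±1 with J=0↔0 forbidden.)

(a)–(b): forbidden (ΔL, ΔJ).
(a)–(c): forbidden (parity, ΔL, ΔJ).
(a)–(d): forbidden (parity).
(a)–(e): forbidden (parity, ΔL, ΔJ).
(a)–(f): allowed.
(b)–(c): allowed.
(b)–(d): forbidden (ΔL, ΔJ).
(b)–(e): allowed.
(b)–(f): forbidden (parity, ΔL, ΔJ).
(c)–(d): forbidden (parity, ΔL, ΔJ).
(c)–(e): forbidden (parity).
(c)–(f): forbidden (ΔL, ΔJ).
(d)–(e): forbidden (parity, ΔL, ΔJ).
(d)–(f): forbidden (ΔL).
(e)–(f): forbidden (ΔL, ΔJ).
Allowed pairs: 3 of 15.

3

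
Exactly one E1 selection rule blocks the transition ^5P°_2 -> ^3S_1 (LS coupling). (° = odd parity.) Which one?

ΔJ = 0, ±1 (not J=0↔0): J: 2 → 1, ΔJ = -1 — ok.
Parity must change: odd → even — ok.
ΔS = 0: S: 2 → 1 — fails.
ΔL = 0, ±1 (not L=0↔0): L: 1 → 0, ΔL = -1 — ok.

the ΔS = 0 rule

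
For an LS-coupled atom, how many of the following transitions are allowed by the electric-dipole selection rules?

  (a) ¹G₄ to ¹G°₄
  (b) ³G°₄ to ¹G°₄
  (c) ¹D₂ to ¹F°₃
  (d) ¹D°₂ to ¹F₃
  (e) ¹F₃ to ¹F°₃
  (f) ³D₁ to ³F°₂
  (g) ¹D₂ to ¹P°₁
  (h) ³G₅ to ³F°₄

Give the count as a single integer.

(a) allowed
(b) forbidden (parity, ΔS fail)
(c) allowed
(d) allowed
(e) allowed
(f) allowed
(g) allowed
(h) allowed
Total allowed: 7 of 8.

7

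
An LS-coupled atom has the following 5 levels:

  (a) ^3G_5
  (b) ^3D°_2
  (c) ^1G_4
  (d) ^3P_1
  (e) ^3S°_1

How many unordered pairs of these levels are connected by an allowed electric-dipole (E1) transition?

2

(a)–(b): forbidden (ΔL, ΔJ).
(a)–(c): forbidden (parity, ΔS).
(a)–(d): forbidden (parity, ΔL, ΔJ).
(a)–(e): forbidden (ΔL, ΔJ).
(b)–(c): forbidden (ΔS, ΔL, ΔJ).
(b)–(d): allowed.
(b)–(e): forbidden (parity, ΔL).
(c)–(d): forbidden (parity, ΔS, ΔL, ΔJ).
(c)–(e): forbidden (ΔS, ΔL, ΔJ).
(d)–(e): allowed.
Allowed pairs: 2 of 10.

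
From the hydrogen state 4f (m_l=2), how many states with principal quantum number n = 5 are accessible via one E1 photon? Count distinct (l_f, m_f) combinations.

5

E1 requires Δl = ±1, so l_f ∈ {2, 4}; with 0 ≤ l_f ≤ n_f−1 = 4, the allowed l_f values are {2, 4}.
For l_f = 2: m_f ∈ {m_i−1, m_i, m_i+1} ∩ [−2, 2] = {1, 2} → 2 states.
For l_f = 4: m_f ∈ {m_i−1, m_i, m_i+1} ∩ [−4, 4] = {1, 2, 3} → 3 states.
Total: 5.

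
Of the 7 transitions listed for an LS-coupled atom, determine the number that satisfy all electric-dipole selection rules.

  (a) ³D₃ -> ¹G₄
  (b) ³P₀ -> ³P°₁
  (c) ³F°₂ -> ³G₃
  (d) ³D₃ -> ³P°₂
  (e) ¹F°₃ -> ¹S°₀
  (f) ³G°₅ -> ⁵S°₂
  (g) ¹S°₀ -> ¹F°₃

(a) forbidden (parity, ΔS, ΔL fail)
(b) allowed
(c) allowed
(d) allowed
(e) forbidden (parity, ΔL, ΔJ fail)
(f) forbidden (parity, ΔS, ΔL, ΔJ fail)
(g) forbidden (parity, ΔL, ΔJ fail)
Total allowed: 3 of 7.

3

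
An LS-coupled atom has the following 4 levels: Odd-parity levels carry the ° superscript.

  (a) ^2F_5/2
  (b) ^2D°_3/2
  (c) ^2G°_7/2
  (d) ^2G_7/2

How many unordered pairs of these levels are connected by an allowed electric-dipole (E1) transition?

3

(a)–(b): allowed.
(a)–(c): allowed.
(a)–(d): forbidden (parity).
(b)–(c): forbidden (parity, ΔL, ΔJ).
(b)–(d): forbidden (ΔL, ΔJ).
(c)–(d): allowed.
Allowed pairs: 3 of 6.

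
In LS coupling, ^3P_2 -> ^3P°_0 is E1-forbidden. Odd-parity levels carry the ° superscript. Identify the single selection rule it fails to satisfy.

Parity must change: even → odd — satisfied.
ΔJ = 0, ±1 (not J=0↔0): J: 2 → 0, ΔJ = -2 — violated.
ΔS = 0: S: 1 → 1 — satisfied.
ΔL = 0, ±1 (not L=0↔0): L: 1 → 1, ΔL = +0 — satisfied.

the ΔJ = 0, ±1 rule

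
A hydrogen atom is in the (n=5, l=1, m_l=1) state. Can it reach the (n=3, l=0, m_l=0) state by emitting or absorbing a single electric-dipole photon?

allowed

Initial l = 1, final l = 0, so Δl = -1. E1 requires Δl = ±1: ✓.
m_l: 1 → 0 (Δm_l = -1). |Δm_l| ≤ 1 ✓.
All E1 selection rules are satisfied.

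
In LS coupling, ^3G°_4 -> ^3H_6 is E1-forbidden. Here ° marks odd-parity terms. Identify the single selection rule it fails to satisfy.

the ΔJ = 0, ±1 rule

Initial level: S=1, L=4, J=4, parity odd. Final level: S=1, L=5, J=6, parity even.
ΔS = 0: S: 1 → 1 — ok.
ΔJ = 0, ±1 (not J=0↔0): J: 4 → 6, ΔJ = +2 — fails.
Parity must change: odd → even — ok.
ΔL = 0, ±1 (not L=0↔0): L: 4 → 5, ΔL = +1 — ok.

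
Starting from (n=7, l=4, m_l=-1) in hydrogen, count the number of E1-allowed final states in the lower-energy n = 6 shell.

E1 requires Δl = ±1, so l_f ∈ {3, 5}; with 0 ≤ l_f ≤ n_f−1 = 5, the allowed l_f values are {3, 5}.
For l_f = 3: m_f ∈ {m_i−1, m_i, m_i+1} ∩ [−3, 3] = {-2, -1, 0} → 3 states.
For l_f = 5: m_f ∈ {m_i−1, m_i, m_i+1} ∩ [−5, 5] = {-2, -1, 0} → 3 states.
Total: 6.

6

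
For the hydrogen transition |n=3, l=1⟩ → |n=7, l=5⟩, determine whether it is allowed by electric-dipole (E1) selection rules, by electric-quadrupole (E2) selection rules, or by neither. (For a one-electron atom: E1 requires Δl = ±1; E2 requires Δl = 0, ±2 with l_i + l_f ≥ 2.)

neither

Δl = 5 − 1 = +4; l_i + l_f = 6.
E1 (Δl = ±1): not satisfied.
E2 (Δl = 0,±2, l_i+l_f ≥ 2): not satisfied.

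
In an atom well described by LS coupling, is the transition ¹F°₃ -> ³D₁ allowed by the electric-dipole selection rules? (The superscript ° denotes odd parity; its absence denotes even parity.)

Parity must change: odd → even — ✓.
ΔS = 0: S: 0 → 1 — ✗.
ΔL = 0, ±1 (not L=0↔0): L: 3 → 2, ΔL = -1 — ✓.
ΔJ = 0, ±1 (not J=0↔0): J: 3 → 1, ΔJ = -2 — ✗.
Rule(s) violated: ΔS, ΔJ.

forbidden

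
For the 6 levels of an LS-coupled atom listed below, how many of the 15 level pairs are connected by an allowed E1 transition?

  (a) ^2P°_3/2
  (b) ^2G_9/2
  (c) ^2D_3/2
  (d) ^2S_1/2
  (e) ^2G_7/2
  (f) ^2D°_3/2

3

(a)–(b): forbidden (ΔL, ΔJ).
(a)–(c): allowed.
(a)–(d): allowed.
(a)–(e): forbidden (ΔL, ΔJ).
(a)–(f): forbidden (parity).
(b)–(c): forbidden (parity, ΔL, ΔJ).
(b)–(d): forbidden (parity, ΔL, ΔJ).
(b)–(e): forbidden (parity).
(b)–(f): forbidden (ΔL, ΔJ).
(c)–(d): forbidden (parity, ΔL).
(c)–(e): forbidden (parity, ΔL, ΔJ).
(c)–(f): allowed.
(d)–(e): forbidden (parity, ΔL, ΔJ).
(d)–(f): forbidden (ΔL).
(e)–(f): forbidden (ΔL, ΔJ).
Allowed pairs: 3 of 15.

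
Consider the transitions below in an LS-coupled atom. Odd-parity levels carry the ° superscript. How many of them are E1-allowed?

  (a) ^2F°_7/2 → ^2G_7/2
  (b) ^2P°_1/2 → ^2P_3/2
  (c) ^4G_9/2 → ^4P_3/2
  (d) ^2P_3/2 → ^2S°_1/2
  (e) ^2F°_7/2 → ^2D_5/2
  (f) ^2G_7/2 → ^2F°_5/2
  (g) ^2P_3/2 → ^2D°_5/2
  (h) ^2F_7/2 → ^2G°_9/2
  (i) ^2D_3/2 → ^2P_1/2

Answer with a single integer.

7

(a) allowed
(b) allowed
(c) forbidden (parity, ΔL, ΔJ fail)
(d) allowed
(e) allowed
(f) allowed
(g) allowed
(h) allowed
(i) forbidden (parity fails)
Total allowed: 7 of 9.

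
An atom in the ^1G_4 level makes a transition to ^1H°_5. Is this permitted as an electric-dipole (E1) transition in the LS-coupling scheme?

allowed

Initial level: S=0, L=4, J=4, parity even. Final level: S=0, L=5, J=5, parity odd.
Parity must change: even → odd — satisfied.
ΔL = 0, ±1 (not L=0↔0): L: 4 → 5, ΔL = +1 — satisfied.
ΔS = 0: S: 0 → 0 — satisfied.
ΔJ = 0, ±1 (not J=0↔0): J: 4 → 5, ΔJ = +1 — satisfied.
All four E1 rules are satisfied.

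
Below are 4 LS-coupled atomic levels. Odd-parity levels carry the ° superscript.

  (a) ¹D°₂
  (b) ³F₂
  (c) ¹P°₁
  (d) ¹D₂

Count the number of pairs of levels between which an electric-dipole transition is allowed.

2

(a)–(b): forbidden (ΔS).
(a)–(c): forbidden (parity).
(a)–(d): allowed.
(b)–(c): forbidden (ΔS, ΔL).
(b)–(d): forbidden (parity, ΔS).
(c)–(d): allowed.
Allowed pairs: 2 of 6.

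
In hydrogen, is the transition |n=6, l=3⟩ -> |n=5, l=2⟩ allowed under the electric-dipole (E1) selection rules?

allowed

Initial l = 3, final l = 2, so Δl = -1. E1 requires Δl = ±1: passes.
All E1 selection rules are satisfied.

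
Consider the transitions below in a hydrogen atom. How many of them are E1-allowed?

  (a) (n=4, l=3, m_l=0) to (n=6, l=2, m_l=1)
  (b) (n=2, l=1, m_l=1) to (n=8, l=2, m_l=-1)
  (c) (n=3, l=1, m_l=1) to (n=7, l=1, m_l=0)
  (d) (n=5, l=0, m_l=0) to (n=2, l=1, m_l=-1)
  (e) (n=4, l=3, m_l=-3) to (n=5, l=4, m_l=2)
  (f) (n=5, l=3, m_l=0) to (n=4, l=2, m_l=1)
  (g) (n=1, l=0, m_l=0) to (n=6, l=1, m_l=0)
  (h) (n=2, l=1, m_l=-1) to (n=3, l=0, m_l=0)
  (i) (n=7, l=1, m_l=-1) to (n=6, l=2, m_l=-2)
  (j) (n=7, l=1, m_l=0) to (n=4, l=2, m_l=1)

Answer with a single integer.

7

(a) allowed
(b) forbidden — Δm_l = -2 (E1 requires Δm_l = 0, ±1)
(c) forbidden — Δl = +0 (E1 requires Δl = ±1)
(d) allowed
(e) forbidden — Δm_l = +5 (E1 requires Δm_l = 0, ±1)
(f) allowed
(g) allowed
(h) allowed
(i) allowed
(j) allowed
Total allowed: 7 of 10.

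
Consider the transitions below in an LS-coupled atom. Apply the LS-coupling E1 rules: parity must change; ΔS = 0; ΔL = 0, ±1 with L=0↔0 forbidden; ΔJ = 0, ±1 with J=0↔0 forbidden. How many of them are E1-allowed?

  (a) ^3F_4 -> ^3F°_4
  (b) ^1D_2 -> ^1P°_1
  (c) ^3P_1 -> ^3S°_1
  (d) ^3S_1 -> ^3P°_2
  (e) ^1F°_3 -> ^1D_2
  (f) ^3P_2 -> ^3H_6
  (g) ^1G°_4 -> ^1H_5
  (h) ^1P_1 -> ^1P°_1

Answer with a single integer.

(a) allowed
(b) allowed
(c) allowed
(d) allowed
(e) allowed
(f) forbidden (parity, ΔL, ΔJ fail)
(g) allowed
(h) allowed
Total allowed: 7 of 8.

7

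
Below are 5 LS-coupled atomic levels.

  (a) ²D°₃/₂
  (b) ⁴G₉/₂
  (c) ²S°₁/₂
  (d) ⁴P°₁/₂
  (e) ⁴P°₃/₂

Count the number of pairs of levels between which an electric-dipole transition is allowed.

0

(a)–(b): forbidden (ΔS, ΔL, ΔJ).
(a)–(c): forbidden (parity, ΔL).
(a)–(d): forbidden (parity, ΔS).
(a)–(e): forbidden (parity, ΔS).
(b)–(c): forbidden (ΔS, ΔL, ΔJ).
(b)–(d): forbidden (ΔL, ΔJ).
(b)–(e): forbidden (ΔL, ΔJ).
(c)–(d): forbidden (parity, ΔS).
(c)–(e): forbidden (parity, ΔS).
(d)–(e): forbidden (parity).
Allowed pairs: 0 of 10.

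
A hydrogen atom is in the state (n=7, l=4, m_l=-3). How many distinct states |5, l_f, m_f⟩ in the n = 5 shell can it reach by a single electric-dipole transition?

2

E1 requires Δl = ±1, so l_f ∈ {3, 5}; with 0 ≤ l_f ≤ n_f−1 = 4, the allowed l_f values are {3}.
For l_f = 3: m_f ∈ {m_i−1, m_i, m_i+1} ∩ [−3, 3] = {-3, -2} → 2 states.
Total: 2.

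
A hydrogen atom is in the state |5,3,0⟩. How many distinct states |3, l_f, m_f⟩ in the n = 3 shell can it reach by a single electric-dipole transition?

E1 requires Δl = ±1, so l_f ∈ {2, 4}; with 0 ≤ l_f ≤ n_f−1 = 2, the allowed l_f values are {2}.
For l_f = 2: m_f ∈ {m_i−1, m_i, m_i+1} ∩ [−2, 2] = {-1, 0, 1} → 3 states.
Total: 3.

3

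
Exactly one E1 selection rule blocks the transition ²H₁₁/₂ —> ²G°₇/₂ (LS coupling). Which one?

the ΔJ = 0, ±1 rule

ΔJ = 0, ±1 (not J=0↔0): J: 11/2 → 7/2, ΔJ = -2 — fails.
ΔS = 0: S: 1/2 → 1/2 — passes.
Parity must change: even → odd — passes.
ΔL = 0, ±1 (not L=0↔0): L: 5 → 4, ΔL = -1 — passes.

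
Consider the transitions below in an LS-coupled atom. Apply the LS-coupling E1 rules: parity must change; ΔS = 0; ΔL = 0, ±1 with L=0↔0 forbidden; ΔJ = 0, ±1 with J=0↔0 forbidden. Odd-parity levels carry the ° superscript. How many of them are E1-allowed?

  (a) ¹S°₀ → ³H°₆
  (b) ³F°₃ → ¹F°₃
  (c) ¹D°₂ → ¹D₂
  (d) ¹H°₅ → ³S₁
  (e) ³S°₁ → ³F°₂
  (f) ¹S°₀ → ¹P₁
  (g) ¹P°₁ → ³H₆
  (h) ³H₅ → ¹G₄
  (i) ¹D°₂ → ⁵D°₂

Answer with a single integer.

(a) forbidden (parity, ΔS, ΔL, ΔJ fail)
(b) forbidden (parity, ΔS fail)
(c) allowed
(d) forbidden (ΔS, ΔL, ΔJ fail)
(e) forbidden (parity, ΔL fail)
(f) allowed
(g) forbidden (ΔS, ΔL, ΔJ fail)
(h) forbidden (parity, ΔS fail)
(i) forbidden (parity, ΔS fail)
Total allowed: 2 of 9.

2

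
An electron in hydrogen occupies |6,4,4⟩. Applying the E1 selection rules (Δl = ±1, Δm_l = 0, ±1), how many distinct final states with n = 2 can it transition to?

E1 requires l_f ∈ {3, 5}, but neither lies in [0, 1], so no final state is reachable.
Total: 0.

0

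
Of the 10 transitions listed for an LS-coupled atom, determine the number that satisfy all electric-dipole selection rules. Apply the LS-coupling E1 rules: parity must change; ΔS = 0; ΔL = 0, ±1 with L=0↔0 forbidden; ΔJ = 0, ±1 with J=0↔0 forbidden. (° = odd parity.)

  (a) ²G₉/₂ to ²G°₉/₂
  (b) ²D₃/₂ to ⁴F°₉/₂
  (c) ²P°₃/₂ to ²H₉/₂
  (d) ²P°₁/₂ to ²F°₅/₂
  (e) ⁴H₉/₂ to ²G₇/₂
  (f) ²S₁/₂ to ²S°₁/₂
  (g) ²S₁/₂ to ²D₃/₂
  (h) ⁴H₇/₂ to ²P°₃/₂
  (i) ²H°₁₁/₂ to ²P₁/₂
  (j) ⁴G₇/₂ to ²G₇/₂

1

(a) allowed
(b) forbidden (ΔS, ΔJ fail)
(c) forbidden (ΔL, ΔJ fail)
(d) forbidden (parity, ΔL, ΔJ fail)
(e) forbidden (parity, ΔS fail)
(f) forbidden (ΔL fails)
(g) forbidden (parity, ΔL fail)
(h) forbidden (ΔS, ΔL, ΔJ fail)
(i) forbidden (ΔL, ΔJ fail)
(j) forbidden (parity, ΔS fail)
Total allowed: 1 of 10.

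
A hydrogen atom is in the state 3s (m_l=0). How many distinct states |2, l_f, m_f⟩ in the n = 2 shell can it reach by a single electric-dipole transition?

3

E1 requires Δl = ±1, so l_f ∈ {-1, 1}; with 0 ≤ l_f ≤ n_f−1 = 1, the allowed l_f values are {1}.
For l_f = 1: m_f ∈ {m_i−1, m_i, m_i+1} ∩ [−1, 1] = {-1, 0, 1} → 3 states.
Total: 3.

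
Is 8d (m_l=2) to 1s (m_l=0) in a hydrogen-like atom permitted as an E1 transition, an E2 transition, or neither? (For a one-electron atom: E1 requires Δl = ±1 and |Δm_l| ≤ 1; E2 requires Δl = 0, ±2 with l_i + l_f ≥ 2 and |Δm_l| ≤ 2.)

E2

Δl = 0 − 2 = -2; l_i + l_f = 2.
Δm_l = -2.
E1 (Δl = ±1, |Δm_l| ≤ 1): not satisfied.
E2 (Δl = 0,±2, l_i+l_f ≥ 2, |Δm_l| ≤ 2): satisfied.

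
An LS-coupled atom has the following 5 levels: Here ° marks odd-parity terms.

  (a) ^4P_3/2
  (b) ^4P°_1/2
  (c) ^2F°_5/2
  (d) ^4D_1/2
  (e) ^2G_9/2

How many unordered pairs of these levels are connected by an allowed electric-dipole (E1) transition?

2

(a)–(b): allowed.
(a)–(c): forbidden (ΔS, ΔL).
(a)–(d): forbidden (parity).
(a)–(e): forbidden (parity, ΔS, ΔL, ΔJ).
(b)–(c): forbidden (parity, ΔS, ΔL, ΔJ).
(b)–(d): allowed.
(b)–(e): forbidden (ΔS, ΔL, ΔJ).
(c)–(d): forbidden (ΔS, ΔJ).
(c)–(e): forbidden (ΔJ).
(d)–(e): forbidden (parity, ΔS, ΔL, ΔJ).
Allowed pairs: 2 of 10.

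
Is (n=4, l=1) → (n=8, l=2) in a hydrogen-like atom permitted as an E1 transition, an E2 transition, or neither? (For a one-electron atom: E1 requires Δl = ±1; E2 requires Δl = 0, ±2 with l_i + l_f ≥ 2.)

Δl = 2 − 1 = +1; l_i + l_f = 3.
E1 (Δl = ±1): satisfied.
E2 (Δl = 0,±2, l_i+l_f ≥ 2): not satisfied.

E1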